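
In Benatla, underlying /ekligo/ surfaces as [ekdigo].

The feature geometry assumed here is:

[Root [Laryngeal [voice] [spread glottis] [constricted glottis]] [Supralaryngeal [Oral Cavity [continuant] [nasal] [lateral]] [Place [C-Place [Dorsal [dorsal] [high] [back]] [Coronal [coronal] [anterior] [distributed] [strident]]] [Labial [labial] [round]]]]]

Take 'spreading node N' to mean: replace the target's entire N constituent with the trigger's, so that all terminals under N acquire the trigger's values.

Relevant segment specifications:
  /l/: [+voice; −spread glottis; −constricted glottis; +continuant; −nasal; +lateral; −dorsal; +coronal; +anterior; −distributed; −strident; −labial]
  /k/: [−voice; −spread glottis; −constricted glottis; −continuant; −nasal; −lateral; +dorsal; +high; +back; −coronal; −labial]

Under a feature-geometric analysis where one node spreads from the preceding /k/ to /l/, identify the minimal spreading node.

Oral Cavity

Comparing /l/ with its surface form [d], the features that change are [continuant], [lateral].
These terminals are all dominated by Oral Cavity, and no proper subconstituent of Oral Cavity covers them all; Oral Cavity is their lowest common ancestor.
Delinking /l/'s Oral Cavity and associating /k/'s Oral Cavity gives precisely the feature bundle of [d].
Had Supralaryngeal or a higher node spread, [coronal], [dorsal] would have taken /k/'s values; they stay as in /l/, confirming the spreading constituent is exactly Oral Cavity.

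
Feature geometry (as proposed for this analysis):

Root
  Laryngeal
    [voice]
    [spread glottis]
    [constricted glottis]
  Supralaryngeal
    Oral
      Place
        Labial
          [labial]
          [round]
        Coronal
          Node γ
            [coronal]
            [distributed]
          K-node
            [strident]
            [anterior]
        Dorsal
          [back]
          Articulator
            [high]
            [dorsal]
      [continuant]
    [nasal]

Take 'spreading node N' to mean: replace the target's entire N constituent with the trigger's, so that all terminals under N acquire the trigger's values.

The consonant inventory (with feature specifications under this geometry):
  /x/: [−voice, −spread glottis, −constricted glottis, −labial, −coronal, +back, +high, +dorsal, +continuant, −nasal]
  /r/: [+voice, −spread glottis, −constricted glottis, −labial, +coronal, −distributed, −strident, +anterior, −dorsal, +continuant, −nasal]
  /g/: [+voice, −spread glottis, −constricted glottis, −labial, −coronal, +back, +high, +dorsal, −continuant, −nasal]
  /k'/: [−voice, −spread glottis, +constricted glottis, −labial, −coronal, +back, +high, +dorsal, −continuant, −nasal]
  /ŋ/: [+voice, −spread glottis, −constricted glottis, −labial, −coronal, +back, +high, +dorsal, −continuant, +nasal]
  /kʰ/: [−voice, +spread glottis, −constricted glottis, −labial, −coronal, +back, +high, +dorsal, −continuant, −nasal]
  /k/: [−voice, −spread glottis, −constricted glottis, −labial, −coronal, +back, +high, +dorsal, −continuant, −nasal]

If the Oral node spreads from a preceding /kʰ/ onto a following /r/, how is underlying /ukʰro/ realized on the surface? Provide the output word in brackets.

[ukʰgo]

Terminals under Oral in this geometry: [labial], [round], [coronal], [distributed], [strident], [anterior], [back], [high], [dorsal], [continuant].
After delinking /r/'s Oral and linking /kʰ/'s, the affected terminals become [−labial], [−coronal], [+back], [+high], [+dorsal], [−continuant]; [voice], [spread glottis], [constricted glottis], … (outside Oral) are retained from /r/.
Among the inventory, only /g/ has exactly this specification, giving the surface form [ukʰgo].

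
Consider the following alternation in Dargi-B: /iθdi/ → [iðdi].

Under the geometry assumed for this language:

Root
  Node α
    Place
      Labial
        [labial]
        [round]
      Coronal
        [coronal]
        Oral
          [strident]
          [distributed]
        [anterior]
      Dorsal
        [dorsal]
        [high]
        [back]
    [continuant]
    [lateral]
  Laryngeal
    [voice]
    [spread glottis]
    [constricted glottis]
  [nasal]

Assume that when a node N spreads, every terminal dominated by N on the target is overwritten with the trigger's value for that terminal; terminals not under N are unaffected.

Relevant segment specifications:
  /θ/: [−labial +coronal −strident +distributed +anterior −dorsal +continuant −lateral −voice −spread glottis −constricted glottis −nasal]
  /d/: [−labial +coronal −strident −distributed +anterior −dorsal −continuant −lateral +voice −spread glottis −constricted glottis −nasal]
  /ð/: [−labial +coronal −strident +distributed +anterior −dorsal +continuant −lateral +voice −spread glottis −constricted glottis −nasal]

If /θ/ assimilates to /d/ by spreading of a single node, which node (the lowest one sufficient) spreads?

The alternation /θ/ → [ð] changes [voice] and nothing else.
With a single altered terminal, the smallest constituent that could spread is that terminal — [voice].
Features on which the two segments disagree outside [voice], such as [continuant], [distributed], are unchanged — nothing dominating them spread, and [voice] is the minimal sufficient constituent.

[voice]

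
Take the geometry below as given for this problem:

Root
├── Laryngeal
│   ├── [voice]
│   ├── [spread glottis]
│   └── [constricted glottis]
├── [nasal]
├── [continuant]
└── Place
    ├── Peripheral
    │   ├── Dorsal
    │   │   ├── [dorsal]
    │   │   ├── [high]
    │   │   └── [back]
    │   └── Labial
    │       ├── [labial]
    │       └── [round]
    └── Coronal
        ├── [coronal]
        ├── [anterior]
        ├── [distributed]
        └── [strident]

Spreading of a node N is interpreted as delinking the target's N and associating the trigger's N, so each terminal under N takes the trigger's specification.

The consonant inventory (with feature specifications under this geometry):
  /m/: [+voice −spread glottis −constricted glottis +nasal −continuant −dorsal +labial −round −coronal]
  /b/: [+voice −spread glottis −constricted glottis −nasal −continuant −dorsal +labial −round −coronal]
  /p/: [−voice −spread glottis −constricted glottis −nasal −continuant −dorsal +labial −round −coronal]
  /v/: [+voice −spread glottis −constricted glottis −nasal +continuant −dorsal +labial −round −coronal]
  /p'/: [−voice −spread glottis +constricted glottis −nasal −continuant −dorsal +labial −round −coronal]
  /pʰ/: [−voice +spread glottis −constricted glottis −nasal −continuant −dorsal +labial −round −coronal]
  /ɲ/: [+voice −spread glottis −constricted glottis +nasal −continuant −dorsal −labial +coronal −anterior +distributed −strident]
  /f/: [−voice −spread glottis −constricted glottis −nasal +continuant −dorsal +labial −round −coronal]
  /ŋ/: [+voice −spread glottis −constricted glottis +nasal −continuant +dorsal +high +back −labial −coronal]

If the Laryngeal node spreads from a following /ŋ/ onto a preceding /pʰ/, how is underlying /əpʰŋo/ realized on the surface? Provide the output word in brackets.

Terminals under Laryngeal in this geometry: [voice], [spread glottis], [constricted glottis].
Spreading Laryngeal from /ŋ/ onto /pʰ/ replaces those values with /ŋ/'s: [+voice], [−spread glottis], [−constricted glottis]. Features outside Laryngeal ([nasal], [continuant], [dorsal], …) stay as in /pʰ/.
Among the inventory, only /b/ has exactly this specification, giving the surface form [əbŋo].

[əbŋo]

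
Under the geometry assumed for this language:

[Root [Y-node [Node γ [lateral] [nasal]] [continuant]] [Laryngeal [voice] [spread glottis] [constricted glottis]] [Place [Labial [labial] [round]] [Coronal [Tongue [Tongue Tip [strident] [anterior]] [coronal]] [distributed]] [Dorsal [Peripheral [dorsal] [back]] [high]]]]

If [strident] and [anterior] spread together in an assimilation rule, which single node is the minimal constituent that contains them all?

[strident] is immediately dominated by Tongue Tip.
[anterior] is immediately dominated by Tongue Tip.
The listed terminals split across distinct daughters of Tongue Tip, so Tongue Tip itself is the smallest node containing them all.

Tongue Tip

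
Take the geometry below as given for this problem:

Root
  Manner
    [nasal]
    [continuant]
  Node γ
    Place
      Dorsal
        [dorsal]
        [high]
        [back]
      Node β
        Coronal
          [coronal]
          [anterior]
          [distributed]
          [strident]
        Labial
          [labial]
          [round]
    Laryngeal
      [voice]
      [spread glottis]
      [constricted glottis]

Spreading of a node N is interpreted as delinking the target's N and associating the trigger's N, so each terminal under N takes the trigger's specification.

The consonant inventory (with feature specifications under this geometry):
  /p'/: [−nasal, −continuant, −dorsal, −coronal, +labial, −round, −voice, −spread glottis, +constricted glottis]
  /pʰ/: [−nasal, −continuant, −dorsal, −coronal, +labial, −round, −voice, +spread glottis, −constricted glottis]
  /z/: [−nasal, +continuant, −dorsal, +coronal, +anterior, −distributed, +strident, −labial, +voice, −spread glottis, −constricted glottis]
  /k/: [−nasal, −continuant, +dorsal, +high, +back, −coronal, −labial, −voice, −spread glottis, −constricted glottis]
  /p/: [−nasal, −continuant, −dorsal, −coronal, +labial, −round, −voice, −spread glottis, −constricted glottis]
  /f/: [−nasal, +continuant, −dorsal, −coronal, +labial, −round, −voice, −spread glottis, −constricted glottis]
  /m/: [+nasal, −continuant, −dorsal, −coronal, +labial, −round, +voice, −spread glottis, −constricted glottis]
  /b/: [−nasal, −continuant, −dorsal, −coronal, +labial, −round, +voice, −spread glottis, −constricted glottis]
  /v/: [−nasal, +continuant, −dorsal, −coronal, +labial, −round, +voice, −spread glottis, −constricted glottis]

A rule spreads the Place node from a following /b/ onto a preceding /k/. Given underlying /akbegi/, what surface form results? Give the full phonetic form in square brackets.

[apbegi]

Place immediately or transitively dominates [dorsal], [high], [back], [coronal], [anterior], [distributed], [strident], [labial], [round].
The target acquires /b/'s values for everything under Place — [−dorsal], [−coronal], [+labial], [−round] — while keeping its own [nasal], [continuant], [voice], ….
The resulting bundle matches /p/ in the inventory; substituting it for /k/ gives [apbegi].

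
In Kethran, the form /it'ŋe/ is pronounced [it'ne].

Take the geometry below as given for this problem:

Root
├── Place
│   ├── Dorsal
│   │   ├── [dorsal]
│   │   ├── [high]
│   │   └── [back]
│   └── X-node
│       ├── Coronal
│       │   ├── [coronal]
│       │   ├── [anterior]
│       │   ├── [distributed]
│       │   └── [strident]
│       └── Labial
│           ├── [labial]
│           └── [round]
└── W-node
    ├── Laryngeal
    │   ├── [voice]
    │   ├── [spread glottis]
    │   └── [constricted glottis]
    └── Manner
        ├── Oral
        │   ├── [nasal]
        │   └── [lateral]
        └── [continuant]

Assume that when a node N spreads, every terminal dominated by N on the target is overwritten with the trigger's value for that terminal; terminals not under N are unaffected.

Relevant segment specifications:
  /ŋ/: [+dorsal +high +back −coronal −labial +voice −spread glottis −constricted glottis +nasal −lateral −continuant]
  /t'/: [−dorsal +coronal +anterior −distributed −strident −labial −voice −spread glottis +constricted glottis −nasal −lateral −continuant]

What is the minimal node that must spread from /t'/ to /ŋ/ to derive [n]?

Place

/ŋ/ and [n] differ in [coronal], [anterior], [distributed], [strident], [dorsal], [high], [back]; every other specified feature is identical.
These terminals are all dominated by Place, and no proper subconstituent of Place covers them all; Place is their lowest common ancestor.
Spreading Place from /t'/ overwrites each of those terminals with /t'/'s values, yielding exactly [n].
Since [voice], [nasal] are preserved even though /t'/ disagrees there, no node above Place spread.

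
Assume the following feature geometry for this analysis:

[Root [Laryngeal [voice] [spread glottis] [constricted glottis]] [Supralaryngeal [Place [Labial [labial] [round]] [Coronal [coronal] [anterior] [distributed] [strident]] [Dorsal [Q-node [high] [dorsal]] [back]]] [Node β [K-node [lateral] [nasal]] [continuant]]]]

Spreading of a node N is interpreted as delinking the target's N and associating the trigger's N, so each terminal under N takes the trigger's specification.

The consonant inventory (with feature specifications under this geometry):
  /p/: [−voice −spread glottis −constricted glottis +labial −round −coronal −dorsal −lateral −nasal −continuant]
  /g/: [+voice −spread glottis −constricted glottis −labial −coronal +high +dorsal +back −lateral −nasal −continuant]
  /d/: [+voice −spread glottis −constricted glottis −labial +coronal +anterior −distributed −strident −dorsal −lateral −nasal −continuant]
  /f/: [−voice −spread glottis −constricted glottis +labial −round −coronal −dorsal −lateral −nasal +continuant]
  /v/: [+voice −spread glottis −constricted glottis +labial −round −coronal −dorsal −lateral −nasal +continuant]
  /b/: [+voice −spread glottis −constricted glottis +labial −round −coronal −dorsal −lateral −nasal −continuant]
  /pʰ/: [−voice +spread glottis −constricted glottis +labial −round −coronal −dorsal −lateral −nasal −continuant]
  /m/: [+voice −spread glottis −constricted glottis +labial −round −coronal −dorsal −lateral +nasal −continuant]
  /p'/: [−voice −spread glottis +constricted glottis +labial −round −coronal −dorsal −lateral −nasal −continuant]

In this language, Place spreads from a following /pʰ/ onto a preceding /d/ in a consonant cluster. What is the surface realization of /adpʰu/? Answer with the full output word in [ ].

[abpʰu]

Place immediately or transitively dominates [labial], [round], [coronal], [anterior], [distributed], [strident], [high], [dorsal], [back].
After delinking /d/'s Place and linking /pʰ/'s, the affected terminals become [+labial], [−round], [−coronal], [−dorsal]; [voice], [spread glottis], [constricted glottis], … (outside Place) are retained from /d/.
This feature bundle is that of [b], so /adpʰu/ surfaces as [abpʰu].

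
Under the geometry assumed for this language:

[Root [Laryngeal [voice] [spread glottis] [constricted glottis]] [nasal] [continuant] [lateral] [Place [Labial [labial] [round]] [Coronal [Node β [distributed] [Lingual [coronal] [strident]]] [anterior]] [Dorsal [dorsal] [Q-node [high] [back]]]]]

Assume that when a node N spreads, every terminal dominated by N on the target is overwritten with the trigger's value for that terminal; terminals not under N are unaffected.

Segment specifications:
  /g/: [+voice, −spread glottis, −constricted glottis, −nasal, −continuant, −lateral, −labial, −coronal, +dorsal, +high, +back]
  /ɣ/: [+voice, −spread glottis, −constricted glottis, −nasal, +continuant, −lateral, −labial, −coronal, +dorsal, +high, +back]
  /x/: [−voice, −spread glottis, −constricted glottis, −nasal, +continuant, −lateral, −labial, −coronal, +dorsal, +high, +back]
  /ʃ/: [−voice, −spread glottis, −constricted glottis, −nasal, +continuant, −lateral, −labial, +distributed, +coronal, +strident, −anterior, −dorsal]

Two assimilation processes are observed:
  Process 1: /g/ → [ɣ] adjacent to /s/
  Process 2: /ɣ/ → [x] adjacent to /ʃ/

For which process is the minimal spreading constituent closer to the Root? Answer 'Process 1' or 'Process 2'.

Process 1

Process 1 alters [continuant]; the lowest dominating node is [continuant] (depth 1 from Root).
In Process 2, [voice] changes, so the minimal spreading node is [voice] at depth 2.
Depth 1 < depth 2; Process 1 involves the structurally higher constituent [continuant].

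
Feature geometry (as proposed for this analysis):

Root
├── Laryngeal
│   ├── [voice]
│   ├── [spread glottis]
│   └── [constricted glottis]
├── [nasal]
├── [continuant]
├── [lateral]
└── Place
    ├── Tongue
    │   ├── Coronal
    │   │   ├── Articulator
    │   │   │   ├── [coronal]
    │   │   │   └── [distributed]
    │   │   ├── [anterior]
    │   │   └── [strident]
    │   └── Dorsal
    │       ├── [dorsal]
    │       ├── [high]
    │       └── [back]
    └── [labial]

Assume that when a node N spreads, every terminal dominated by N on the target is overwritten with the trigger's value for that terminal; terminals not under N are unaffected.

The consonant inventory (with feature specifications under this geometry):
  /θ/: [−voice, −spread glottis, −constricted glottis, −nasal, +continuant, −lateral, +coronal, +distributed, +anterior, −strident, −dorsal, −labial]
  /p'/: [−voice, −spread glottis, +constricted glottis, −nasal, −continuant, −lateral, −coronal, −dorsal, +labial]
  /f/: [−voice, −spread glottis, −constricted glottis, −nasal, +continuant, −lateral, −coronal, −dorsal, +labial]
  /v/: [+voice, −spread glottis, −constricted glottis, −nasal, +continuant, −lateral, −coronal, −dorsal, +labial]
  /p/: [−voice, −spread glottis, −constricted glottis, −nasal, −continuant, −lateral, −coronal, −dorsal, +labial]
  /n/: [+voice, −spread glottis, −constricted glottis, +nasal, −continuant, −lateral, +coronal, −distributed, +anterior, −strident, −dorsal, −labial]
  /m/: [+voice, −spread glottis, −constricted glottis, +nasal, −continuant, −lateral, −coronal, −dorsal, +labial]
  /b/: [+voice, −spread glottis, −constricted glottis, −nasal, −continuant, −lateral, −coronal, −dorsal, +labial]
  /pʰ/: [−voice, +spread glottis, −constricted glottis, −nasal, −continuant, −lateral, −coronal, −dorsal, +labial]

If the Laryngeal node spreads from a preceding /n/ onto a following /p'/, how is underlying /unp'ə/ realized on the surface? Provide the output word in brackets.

[unbə]

Laryngeal immediately or transitively dominates [voice], [spread glottis], [constricted glottis].
Spreading Laryngeal from /n/ onto /p'/ replaces those values with /n/'s: [+voice], [−spread glottis], [−constricted glottis]. Features outside Laryngeal ([nasal], [continuant], [lateral], …) stay as in /p'/.
Among the inventory, only /b/ has exactly this specification, giving the surface form [unbə].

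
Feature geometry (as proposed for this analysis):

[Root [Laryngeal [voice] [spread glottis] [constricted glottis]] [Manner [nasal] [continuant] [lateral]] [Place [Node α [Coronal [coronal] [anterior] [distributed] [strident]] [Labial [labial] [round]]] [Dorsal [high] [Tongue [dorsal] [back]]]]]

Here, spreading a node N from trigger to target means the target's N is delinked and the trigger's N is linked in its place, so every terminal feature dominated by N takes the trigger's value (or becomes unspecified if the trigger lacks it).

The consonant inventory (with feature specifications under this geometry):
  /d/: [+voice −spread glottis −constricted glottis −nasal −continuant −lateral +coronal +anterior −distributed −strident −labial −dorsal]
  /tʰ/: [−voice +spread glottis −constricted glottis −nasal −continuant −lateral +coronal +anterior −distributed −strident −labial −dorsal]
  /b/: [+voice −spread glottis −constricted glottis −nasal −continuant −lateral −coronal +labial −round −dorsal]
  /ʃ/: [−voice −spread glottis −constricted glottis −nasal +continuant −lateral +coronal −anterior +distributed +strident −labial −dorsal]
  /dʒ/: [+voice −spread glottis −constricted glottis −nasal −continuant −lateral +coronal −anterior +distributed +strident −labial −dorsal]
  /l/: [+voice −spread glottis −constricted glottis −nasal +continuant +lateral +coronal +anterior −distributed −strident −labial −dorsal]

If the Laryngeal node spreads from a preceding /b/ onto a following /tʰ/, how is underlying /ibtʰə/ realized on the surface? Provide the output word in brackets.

[ibdə]

Terminals under Laryngeal in this geometry: [voice], [spread glottis], [constricted glottis].
Spreading Laryngeal from /b/ onto /tʰ/ replaces those values with /b/'s: [+voice], [−spread glottis], [−constricted glottis]. Features outside Laryngeal ([nasal], [continuant], [lateral], …) stay as in /tʰ/.
The resulting bundle matches /d/ in the inventory; substituting it for /tʰ/ gives [ibdə].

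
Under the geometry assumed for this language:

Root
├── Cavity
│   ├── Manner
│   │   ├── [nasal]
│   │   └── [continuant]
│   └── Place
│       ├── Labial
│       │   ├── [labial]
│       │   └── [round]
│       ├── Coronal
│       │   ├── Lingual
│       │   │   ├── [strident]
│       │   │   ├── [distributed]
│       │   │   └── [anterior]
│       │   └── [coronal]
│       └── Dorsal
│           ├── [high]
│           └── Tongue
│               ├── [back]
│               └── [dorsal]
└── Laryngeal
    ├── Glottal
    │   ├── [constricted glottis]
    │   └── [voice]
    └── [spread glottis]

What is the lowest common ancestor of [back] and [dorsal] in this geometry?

[back]: Root → Cavity → Place → Dorsal → Tongue → [back].
[dorsal]: Root → Cavity → Place → Dorsal → Tongue → [dorsal].
The listed terminals split across distinct daughters of Tongue, so Tongue itself is the smallest node containing them all.

Tongue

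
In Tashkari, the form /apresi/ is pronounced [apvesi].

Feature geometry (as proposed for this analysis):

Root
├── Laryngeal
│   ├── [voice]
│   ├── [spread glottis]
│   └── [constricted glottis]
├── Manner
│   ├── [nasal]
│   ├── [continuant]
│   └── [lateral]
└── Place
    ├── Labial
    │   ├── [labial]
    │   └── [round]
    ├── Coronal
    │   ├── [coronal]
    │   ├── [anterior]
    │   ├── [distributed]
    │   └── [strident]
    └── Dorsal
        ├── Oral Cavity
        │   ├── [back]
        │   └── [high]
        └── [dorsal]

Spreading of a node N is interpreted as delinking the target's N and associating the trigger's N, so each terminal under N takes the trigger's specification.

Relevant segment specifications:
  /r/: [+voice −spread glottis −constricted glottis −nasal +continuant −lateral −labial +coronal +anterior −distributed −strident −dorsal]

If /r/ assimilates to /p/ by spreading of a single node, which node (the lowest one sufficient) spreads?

Place

/r/ and [v] differ in [labial], [round], [coronal], [anterior], [distributed], [strident]; every other specified feature is identical.
These terminals are all dominated by Place, and no proper subconstituent of Place covers them all; Place is their lowest common ancestor.
Spreading Place from /p/ overwrites each of those terminals with /p/'s values, yielding exactly [v].
[continuant], [voice] — on which /p/ differs from /r/ — are unchanged, so Root cannot have spread; the constituent is no larger than Place.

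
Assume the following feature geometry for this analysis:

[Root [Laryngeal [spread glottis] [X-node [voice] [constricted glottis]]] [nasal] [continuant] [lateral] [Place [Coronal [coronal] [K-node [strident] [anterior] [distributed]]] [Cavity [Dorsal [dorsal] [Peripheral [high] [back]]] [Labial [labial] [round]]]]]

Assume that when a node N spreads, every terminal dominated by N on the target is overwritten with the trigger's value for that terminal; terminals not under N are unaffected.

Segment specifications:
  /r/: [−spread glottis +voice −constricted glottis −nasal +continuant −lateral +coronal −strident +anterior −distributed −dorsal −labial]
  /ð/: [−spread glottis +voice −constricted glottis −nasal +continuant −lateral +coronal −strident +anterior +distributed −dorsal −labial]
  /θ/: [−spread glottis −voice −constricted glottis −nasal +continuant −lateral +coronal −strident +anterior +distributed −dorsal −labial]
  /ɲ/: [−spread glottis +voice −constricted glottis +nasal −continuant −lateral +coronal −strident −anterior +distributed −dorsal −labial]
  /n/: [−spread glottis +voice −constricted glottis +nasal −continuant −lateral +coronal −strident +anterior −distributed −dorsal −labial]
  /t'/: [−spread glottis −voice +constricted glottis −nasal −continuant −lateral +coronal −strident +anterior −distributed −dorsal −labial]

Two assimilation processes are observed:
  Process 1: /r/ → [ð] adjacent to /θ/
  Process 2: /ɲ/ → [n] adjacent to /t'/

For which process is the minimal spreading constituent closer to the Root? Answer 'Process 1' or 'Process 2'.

Process 2

In Process 1, [distributed] changes, so the minimal spreading node is [distributed] at depth 4.
Process 2: the features that change are [anterior], [distributed]; the minimal node is K-node (depth 3).
Depth 3 < depth 4; Process 2 involves the structurally higher constituent K-node.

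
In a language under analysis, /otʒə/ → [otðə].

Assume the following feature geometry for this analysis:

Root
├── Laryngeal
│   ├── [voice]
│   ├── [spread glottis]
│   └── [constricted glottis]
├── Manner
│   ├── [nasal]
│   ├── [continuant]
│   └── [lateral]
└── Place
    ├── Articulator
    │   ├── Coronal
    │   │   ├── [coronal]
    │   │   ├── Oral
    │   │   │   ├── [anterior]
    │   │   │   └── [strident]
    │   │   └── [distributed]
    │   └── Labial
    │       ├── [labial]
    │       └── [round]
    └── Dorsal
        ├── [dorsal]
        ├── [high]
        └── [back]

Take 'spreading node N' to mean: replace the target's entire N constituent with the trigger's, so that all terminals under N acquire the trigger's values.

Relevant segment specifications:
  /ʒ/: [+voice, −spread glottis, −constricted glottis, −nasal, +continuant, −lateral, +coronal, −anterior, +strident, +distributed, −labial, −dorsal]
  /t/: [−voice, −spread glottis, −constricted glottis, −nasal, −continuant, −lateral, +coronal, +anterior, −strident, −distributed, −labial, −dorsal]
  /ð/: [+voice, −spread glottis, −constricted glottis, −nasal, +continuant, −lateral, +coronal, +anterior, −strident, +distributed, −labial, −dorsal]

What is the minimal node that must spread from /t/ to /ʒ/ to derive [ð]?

The alternation /ʒ/ → [ð] changes [anterior], [strident] and nothing else.
These terminals are all dominated by Oral, and no proper subconstituent of Oral covers them all; Oral is their lowest common ancestor.
Delinking /ʒ/'s Oral and associating /t/'s Oral gives precisely the feature bundle of [ð].
[distributed] — on which /t/ differs from /ʒ/ — is unchanged, so neither Coronal nor anything higher can have spread; the constituent is no larger than Oral.

Oral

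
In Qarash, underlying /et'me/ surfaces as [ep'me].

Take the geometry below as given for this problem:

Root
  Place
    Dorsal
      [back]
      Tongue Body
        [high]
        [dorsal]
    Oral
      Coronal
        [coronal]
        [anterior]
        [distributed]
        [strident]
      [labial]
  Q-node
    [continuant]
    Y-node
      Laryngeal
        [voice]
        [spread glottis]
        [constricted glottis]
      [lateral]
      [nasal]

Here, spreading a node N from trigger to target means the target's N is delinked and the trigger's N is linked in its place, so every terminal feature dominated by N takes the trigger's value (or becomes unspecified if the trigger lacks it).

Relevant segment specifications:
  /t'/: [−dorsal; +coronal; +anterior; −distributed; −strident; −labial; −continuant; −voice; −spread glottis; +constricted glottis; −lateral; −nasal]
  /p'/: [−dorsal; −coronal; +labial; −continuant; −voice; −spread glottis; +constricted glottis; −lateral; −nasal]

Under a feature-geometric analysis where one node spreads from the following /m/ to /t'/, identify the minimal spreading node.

Oral

The alternation /t'/ → [p'] changes [labial], [coronal], [anterior], [distributed], [strident] and nothing else.
In this geometry the lowest node dominating all of them is Oral: every daughter of Oral dominates only a proper subset, so no lower node suffices.
Delinking /t'/'s Oral and associating /m/'s Oral gives precisely the feature bundle of [p'].
[voice], [nasal] stay as in /t'/ although /m/ differs there, so no node dominating them spread; among the remaining candidates Oral is the lowest that derives the output.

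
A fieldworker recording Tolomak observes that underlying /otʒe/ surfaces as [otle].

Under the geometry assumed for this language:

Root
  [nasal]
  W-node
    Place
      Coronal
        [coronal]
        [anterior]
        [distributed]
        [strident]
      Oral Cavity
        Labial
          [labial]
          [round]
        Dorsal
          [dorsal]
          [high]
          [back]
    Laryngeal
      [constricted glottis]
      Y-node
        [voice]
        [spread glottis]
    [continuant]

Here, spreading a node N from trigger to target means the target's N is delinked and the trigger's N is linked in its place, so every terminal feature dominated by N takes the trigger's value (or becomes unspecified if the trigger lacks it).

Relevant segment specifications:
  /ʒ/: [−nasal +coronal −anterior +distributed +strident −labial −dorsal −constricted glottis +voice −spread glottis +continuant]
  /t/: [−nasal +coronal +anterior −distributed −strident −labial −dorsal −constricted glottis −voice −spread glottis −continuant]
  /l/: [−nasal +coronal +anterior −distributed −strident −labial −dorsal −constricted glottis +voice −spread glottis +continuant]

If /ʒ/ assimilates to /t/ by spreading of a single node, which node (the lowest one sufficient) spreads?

Coronal

Feature comparison: [anterior], [distributed], [strident] differ between /ʒ/ and [l]; the remaining terminals match.
In this geometry the lowest node dominating all of them is Coronal: every daughter of Coronal dominates only a proper subset, so no lower node suffices.
Spreading Coronal from /t/ overwrites each of those terminals with /t/'s values, yielding exactly [l].
[voice], [continuant] stay as in /ʒ/ although /t/ differs there, so no node dominating them spread; among the remaining candidates Coronal is the lowest that derives the output.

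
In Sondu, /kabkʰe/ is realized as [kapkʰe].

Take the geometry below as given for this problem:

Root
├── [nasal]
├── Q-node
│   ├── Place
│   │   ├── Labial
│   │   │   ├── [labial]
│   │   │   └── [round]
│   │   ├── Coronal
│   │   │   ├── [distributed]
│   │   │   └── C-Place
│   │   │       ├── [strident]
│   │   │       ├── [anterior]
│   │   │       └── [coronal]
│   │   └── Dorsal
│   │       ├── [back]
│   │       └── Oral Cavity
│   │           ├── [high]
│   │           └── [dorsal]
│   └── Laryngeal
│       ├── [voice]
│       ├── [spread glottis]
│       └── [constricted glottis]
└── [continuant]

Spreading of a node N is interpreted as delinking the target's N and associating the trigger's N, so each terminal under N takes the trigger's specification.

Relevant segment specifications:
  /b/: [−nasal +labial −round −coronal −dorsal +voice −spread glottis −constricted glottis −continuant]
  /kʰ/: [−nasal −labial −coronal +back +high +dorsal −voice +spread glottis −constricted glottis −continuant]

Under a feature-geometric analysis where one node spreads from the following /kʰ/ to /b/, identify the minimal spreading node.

[voice]

Comparing /b/ with its surface form [p], the only feature that changes is [voice].
Only a single terminal changes, and /kʰ/ supplies the new value, so [voice] itself is the minimal spreading constituent.
[spread glottis] — on which /kʰ/ differs from /b/ — is unchanged, so neither Laryngeal nor anything higher can have spread; the constituent is no larger than [voice].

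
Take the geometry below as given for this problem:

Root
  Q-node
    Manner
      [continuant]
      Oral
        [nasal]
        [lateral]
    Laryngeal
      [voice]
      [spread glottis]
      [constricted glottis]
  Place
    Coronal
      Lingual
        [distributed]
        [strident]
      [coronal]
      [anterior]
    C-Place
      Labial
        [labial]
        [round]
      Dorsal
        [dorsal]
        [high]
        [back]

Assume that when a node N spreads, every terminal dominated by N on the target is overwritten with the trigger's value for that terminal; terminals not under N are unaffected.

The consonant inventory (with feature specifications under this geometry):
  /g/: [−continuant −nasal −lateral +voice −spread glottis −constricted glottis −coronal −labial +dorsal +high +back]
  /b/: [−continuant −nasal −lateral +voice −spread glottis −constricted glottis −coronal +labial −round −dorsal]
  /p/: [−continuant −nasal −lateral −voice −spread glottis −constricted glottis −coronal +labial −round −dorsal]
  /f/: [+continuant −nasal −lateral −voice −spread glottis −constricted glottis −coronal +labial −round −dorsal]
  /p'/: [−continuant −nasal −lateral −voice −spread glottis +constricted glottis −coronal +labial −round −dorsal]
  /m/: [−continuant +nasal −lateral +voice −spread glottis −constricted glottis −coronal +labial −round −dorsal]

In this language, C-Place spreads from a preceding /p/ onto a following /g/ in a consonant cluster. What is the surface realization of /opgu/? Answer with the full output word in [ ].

[opbu]

The C-Place node dominates the terminals [labial], [round], [dorsal], [high], [back].
The target acquires /p/'s values for everything under C-Place — [+labial], [−round], [−dorsal] — while keeping its own [continuant], [nasal], [lateral], ….
Among the inventory, only /b/ has exactly this specification, giving the surface form [opbu].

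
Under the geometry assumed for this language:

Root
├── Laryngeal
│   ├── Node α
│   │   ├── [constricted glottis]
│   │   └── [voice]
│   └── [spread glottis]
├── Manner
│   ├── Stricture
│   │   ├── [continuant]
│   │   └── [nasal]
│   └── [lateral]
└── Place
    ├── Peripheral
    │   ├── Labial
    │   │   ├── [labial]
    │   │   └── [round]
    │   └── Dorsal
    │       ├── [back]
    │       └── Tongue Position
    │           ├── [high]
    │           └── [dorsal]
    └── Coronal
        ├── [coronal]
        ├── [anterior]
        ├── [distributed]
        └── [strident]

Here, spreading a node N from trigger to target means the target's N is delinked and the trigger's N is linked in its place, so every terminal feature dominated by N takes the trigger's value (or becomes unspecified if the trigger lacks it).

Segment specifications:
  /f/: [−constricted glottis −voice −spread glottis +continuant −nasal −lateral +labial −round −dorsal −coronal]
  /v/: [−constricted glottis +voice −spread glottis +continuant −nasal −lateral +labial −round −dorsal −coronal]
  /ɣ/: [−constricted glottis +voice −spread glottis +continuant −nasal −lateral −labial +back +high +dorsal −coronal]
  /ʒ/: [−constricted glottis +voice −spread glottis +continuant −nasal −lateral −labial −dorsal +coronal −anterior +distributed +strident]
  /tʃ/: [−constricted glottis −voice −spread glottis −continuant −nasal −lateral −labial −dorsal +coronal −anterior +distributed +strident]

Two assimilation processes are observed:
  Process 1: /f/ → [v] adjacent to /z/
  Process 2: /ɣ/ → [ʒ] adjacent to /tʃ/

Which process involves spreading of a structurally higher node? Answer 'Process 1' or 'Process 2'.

In Process 1, [voice] changes, so the minimal spreading node is [voice] at depth 3.
Process 2: the features that change are [coronal], [anterior], [distributed], [strident], [dorsal], [high], [back]; the minimal node is Place (depth 1).
Depth 1 < depth 3; Process 2 involves the structurally higher constituent Place.

Process 2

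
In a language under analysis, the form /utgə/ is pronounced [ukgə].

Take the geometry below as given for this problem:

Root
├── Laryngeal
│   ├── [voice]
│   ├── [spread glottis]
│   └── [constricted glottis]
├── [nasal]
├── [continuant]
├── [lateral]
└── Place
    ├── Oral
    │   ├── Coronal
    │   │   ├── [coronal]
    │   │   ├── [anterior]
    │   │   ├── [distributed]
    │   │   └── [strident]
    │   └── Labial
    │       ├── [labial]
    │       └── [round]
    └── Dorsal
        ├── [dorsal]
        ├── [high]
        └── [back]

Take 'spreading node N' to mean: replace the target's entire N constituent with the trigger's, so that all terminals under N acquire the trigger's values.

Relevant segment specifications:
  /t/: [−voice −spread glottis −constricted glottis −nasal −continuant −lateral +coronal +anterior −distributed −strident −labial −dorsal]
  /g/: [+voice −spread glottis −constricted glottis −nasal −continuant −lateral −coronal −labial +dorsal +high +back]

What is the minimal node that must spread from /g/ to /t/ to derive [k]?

/t/ and [k] differ in [coronal], [anterior], [distributed], [strident], [dorsal], [high], [back]; every other specified feature is identical.
These terminals are all dominated by Place, and no proper subconstituent of Place covers them all; Place is their lowest common ancestor.
If Place spreads, every terminal under it takes /g/'s value, producing [k] as observed.
[voice] — on which /g/ differs from /t/ — is unchanged, so Root cannot have spread; the constituent is no larger than Place.

Place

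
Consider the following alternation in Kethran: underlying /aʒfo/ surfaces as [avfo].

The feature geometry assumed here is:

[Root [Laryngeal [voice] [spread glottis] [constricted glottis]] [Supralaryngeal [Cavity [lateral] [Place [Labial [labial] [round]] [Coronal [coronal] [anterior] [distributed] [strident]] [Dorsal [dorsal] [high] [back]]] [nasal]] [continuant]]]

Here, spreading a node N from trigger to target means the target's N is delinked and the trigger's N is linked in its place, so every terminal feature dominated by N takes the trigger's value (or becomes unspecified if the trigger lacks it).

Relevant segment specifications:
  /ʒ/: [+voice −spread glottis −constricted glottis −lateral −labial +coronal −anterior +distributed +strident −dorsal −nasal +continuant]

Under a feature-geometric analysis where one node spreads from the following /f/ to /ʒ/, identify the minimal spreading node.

The alternation /ʒ/ → [v] changes [labial], [round], [coronal], [anterior], [distributed], [strident] and nothing else.
The smallest constituent containing every changed terminal is Place — each of its daughters lacks at least one of the affected features.
Spreading Place from /f/ overwrites each of those terminals with /f/'s values, yielding exactly [v].
[voice] stays as in /ʒ/ although /f/ differs there, so no node dominating it spread; among the remaining candidates Place is the lowest that derives the output.

Place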